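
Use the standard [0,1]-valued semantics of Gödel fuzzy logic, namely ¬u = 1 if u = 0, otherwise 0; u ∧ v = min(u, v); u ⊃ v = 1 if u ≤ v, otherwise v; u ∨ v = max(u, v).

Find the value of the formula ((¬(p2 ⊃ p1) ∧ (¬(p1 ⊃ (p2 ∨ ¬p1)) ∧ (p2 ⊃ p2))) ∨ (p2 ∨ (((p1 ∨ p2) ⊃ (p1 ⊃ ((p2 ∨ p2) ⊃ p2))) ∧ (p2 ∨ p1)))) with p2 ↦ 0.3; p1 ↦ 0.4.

(p2 ⊃ p1): 0.3 ≤ 0.4, so result = 1
¬(p2 ⊃ p1): Gödel ¬ of 1 = 0 (operand ≠ 0)
¬p1: Gödel ¬ of 0.4 = 0 (operand ≠ 0)
(p2 ∨ ¬p1) = max(0.3, 0) = 0.3
(p1 ⊃ (p2 ∨ ¬p1)): 0.4 > 0.3, so result = 0.3
¬(p1 ⊃ (p2 ∨ ¬p1)): Gödel ¬ of 0.3 = 0 (operand ≠ 0)
(p2 ⊃ p2): 0.3 ≤ 0.3, so result = 1
(¬(p1 ⊃ (p2 ∨ ¬p1)) ∧ (p2 ⊃ p2)) = min(0, 1) = 0
(¬(p2 ⊃ p1) ∧ (¬(p1 ⊃ (p2 ∨ ¬p1)) ∧ (p2 ⊃ p2))) = min(0, 0) = 0
(p1 ∨ p2) = max(0.4, 0.3) = 0.4
(p2 ∨ p2) = max(0.3, 0.3) = 0.3
((p2 ∨ p2) ⊃ p2): 0.3 ≤ 0.3, so result = 1
(p1 ⊃ ((p2 ∨ p2) ⊃ p2)): 0.4 ≤ 1, so result = 1
((p1 ∨ p2) ⊃ (p1 ⊃ ((p2 ∨ p2) ⊃ p2))): 0.4 ≤ 1, so result = 1
(p2 ∨ p1) = max(0.3, 0.4) = 0.4
(((p1 ∨ p2) ⊃ (p1 ⊃ ((p2 ∨ p2) ⊃ p2))) ∧ (p2 ∨ p1)) = min(1, 0.4) = 0.4
(p2 ∨ (((p1 ∨ p2) ⊃ (p1 ⊃ ((p2 ∨ p2) ⊃ p2))) ∧ (p2 ∨ p1))) = max(0.3, 0.4) = 0.4
((¬(p2 ⊃ p1) ∧ (¬(p1 ⊃ (p2 ∨ ¬p1)) ∧ (p2 ⊃ p2))) ∨ (p2 ∨ (((p1 ∨ p2) ⊃ (p1 ⊃ ((p2 ∨ p2) ⊃ p2))) ∧ (p2 ∨ p1)))) = max(0, 0.4) = 0.4

0.40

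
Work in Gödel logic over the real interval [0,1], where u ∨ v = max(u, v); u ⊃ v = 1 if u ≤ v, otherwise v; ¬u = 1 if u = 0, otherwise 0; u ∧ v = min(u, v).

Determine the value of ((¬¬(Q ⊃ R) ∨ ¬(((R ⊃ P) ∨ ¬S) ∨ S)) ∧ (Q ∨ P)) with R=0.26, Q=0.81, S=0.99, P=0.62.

(Q ⊃ R): 0.81 > 0.26, so result = 0.26
¬(Q ⊃ R): Gödel ¬ of 0.26 = 0 (operand ≠ 0)
¬¬(Q ⊃ R): Gödel ¬ of 0 = 1 (operand is 0)
(R ⊃ P): 0.26 ≤ 0.62, so result = 1
¬S: Gödel ¬ of 0.99 = 0 (operand ≠ 0)
((R ⊃ P) ∨ ¬S) = max(1, 0) = 1
(((R ⊃ P) ∨ ¬S) ∨ S) = max(1, 0.99) = 1
¬(((R ⊃ P) ∨ ¬S) ∨ S): Gödel ¬ of 1 = 0 (operand ≠ 0)
(¬¬(Q ⊃ R) ∨ ¬(((R ⊃ P) ∨ ¬S) ∨ S)) = max(1, 0) = 1
(Q ∨ P) = max(0.81, 0.62) = 0.81
((¬¬(Q ⊃ R) ∨ ¬(((R ⊃ P) ∨ ¬S) ∨ S)) ∧ (Q ∨ P)) = min(1, 0.81) = 0.81

0.81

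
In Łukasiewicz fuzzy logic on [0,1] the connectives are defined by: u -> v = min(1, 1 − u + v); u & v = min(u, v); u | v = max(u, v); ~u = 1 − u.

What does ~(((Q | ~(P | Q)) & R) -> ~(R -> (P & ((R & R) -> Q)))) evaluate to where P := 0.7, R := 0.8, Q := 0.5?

0.40

(P | Q) = max(0.7, 0.5) = 0.7
~(P | Q): Łukasiewicz ¬ gives 1 − 0.7 = 0.3
(Q | ~(P | Q)) = max(0.5, 0.3) = 0.5
((Q | ~(P | Q)) & R) = min(0.5, 0.8) = 0.5
(R & R) = min(0.8, 0.8) = 0.8
((R & R) -> Q): min(1, 1 − 0.8 + 0.5) = 0.7
(P & ((R & R) -> Q)) = min(0.7, 0.7) = 0.7
(R -> (P & ((R & R) -> Q))): min(1, 1 − 0.8 + 0.7) = 0.9
~(R -> (P & ((R & R) -> Q))): Łukasiewicz ¬ gives 1 − 0.9 = 0.1
(((Q | ~(P | Q)) & R) -> ~(R -> (P & ((R & R) -> Q)))): min(1, 1 − 0.5 + 0.1) = 0.6
~(((Q | ~(P | Q)) & R) -> ~(R -> (P & ((R & R) -> Q)))): Łukasiewicz ¬ gives 1 − 0.6 = 0.4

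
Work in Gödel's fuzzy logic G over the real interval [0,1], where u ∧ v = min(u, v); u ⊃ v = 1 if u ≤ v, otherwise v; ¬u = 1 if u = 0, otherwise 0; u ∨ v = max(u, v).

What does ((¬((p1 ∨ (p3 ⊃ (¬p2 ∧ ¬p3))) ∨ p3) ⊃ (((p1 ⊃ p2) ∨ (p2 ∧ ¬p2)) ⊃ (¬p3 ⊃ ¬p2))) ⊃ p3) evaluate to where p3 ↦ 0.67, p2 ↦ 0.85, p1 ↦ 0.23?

0.67

¬p2: Gödel ¬ of 0.85 = 0 (operand ≠ 0)
¬p3: Gödel ¬ of 0.67 = 0 (operand ≠ 0)
(¬p2 ∧ ¬p3) = min(0, 0) = 0
(p3 ⊃ (¬p2 ∧ ¬p3)): 0.67 > 0, so result = 0
(p1 ∨ (p3 ⊃ (¬p2 ∧ ¬p3))) = max(0.23, 0) = 0.23
((p1 ∨ (p3 ⊃ (¬p2 ∧ ¬p3))) ∨ p3) = max(0.23, 0.67) = 0.67
¬((p1 ∨ (p3 ⊃ (¬p2 ∧ ¬p3))) ∨ p3): Gödel ¬ of 0.67 = 0 (operand ≠ 0)
(p1 ⊃ p2): 0.23 ≤ 0.85, so result = 1
¬p2: Gödel ¬ of 0.85 = 0 (operand ≠ 0)
(p2 ∧ ¬p2) = min(0.85, 0) = 0
((p1 ⊃ p2) ∨ (p2 ∧ ¬p2)) = max(1, 0) = 1
¬p3: Gödel ¬ of 0.67 = 0 (operand ≠ 0)
¬p2: Gödel ¬ of 0.85 = 0 (operand ≠ 0)
(¬p3 ⊃ ¬p2): 0 ≤ 0, so result = 1
(((p1 ⊃ p2) ∨ (p2 ∧ ¬p2)) ⊃ (¬p3 ⊃ ¬p2)): 1 ≤ 1, so result = 1
(¬((p1 ∨ (p3 ⊃ (¬p2 ∧ ¬p3))) ∨ p3) ⊃ (((p1 ⊃ p2) ∨ (p2 ∧ ¬p2)) ⊃ (¬p3 ⊃ ¬p2))): 0 ≤ 1, so result = 1
((¬((p1 ∨ (p3 ⊃ (¬p2 ∧ ¬p3))) ∨ p3) ⊃ (((p1 ⊃ p2) ∨ (p2 ∧ ¬p2)) ⊃ (¬p3 ⊃ ¬p2))) ⊃ p3): 1 > 0.67, so result = 0.67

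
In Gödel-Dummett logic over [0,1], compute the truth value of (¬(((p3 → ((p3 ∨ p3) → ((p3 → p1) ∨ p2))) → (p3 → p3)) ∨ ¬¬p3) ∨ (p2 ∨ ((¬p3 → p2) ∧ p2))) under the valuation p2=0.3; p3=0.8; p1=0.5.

0.30

(p3 ∨ p3) = max(0.8, 0.8) = 0.8
(p3 → p1): 0.8 > 0.5, so result = 0.5
((p3 → p1) ∨ p2) = max(0.5, 0.3) = 0.5
((p3 ∨ p3) → ((p3 → p1) ∨ p2)): 0.8 > 0.5, so result = 0.5
(p3 → ((p3 ∨ p3) → ((p3 → p1) ∨ p2))): 0.8 > 0.5, so result = 0.5
(p3 → p3): 0.8 ≤ 0.8, so result = 1
((p3 → ((p3 ∨ p3) → ((p3 → p1) ∨ p2))) → (p3 → p3)): 0.5 ≤ 1, so result = 1
¬p3: Gödel ¬ of 0.8 = 0 (operand ≠ 0)
¬¬p3: Gödel ¬ of 0 = 1 (operand is 0)
(((p3 → ((p3 ∨ p3) → ((p3 → p1) ∨ p2))) → (p3 → p3)) ∨ ¬¬p3) = max(1, 1) = 1
¬(((p3 → ((p3 ∨ p3) → ((p3 → p1) ∨ p2))) → (p3 → p3)) ∨ ¬¬p3): Gödel ¬ of 1 = 0 (operand ≠ 0)
¬p3: Gödel ¬ of 0.8 = 0 (operand ≠ 0)
(¬p3 → p2): 0 ≤ 0.3, so result = 1
((¬p3 → p2) ∧ p2) = min(1, 0.3) = 0.3
(p2 ∨ ((¬p3 → p2) ∧ p2)) = max(0.3, 0.3) = 0.3
(¬(((p3 → ((p3 ∨ p3) → ((p3 → p1) ∨ p2))) → (p3 → p3)) ∨ ¬¬p3) ∨ (p2 ∨ ((¬p3 → p2) ∧ p2))) = max(0, 0.3) = 0.3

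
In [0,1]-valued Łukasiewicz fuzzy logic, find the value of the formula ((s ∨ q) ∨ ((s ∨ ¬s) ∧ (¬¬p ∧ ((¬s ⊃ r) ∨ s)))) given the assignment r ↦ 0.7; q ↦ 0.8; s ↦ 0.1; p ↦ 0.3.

0.80

(s ∨ q) = max(0.1, 0.8) = 0.8
¬s: Łukasiewicz ¬ gives 1 − 0.1 = 0.9
(s ∨ ¬s) = max(0.1, 0.9) = 0.9
¬p: Łukasiewicz ¬ gives 1 − 0.3 = 0.7
¬¬p: Łukasiewicz ¬ gives 1 − 0.7 = 0.3
¬s: Łukasiewicz ¬ gives 1 − 0.1 = 0.9
(¬s ⊃ r): min(1, 1 − 0.9 + 0.7) = 0.8
((¬s ⊃ r) ∨ s) = max(0.8, 0.1) = 0.8
(¬¬p ∧ ((¬s ⊃ r) ∨ s)) = min(0.3, 0.8) = 0.3
((s ∨ ¬s) ∧ (¬¬p ∧ ((¬s ⊃ r) ∨ s))) = min(0.9, 0.3) = 0.3
((s ∨ q) ∨ ((s ∨ ¬s) ∧ (¬¬p ∧ ((¬s ⊃ r) ∨ s)))) = max(0.8, 0.3) = 0.8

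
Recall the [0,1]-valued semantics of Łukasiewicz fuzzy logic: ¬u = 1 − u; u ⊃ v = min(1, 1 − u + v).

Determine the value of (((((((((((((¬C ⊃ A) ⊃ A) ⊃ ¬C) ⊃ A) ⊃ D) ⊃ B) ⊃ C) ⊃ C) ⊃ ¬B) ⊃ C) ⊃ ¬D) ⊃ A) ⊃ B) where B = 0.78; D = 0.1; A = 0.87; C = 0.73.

¬C: Łukasiewicz ¬ gives 1 − 0.73 = 0.27
(¬C ⊃ A): min(1, 1 − 0.27 + 0.87) = 1
((¬C ⊃ A) ⊃ A): min(1, 1 − 1 + 0.87) = 0.87
¬C: Łukasiewicz ¬ gives 1 − 0.73 = 0.27
(((¬C ⊃ A) ⊃ A) ⊃ ¬C): min(1, 1 − 0.87 + 0.27) = 0.4
((((¬C ⊃ A) ⊃ A) ⊃ ¬C) ⊃ A): min(1, 1 − 0.4 + 0.87) = 1
(((((¬C ⊃ A) ⊃ A) ⊃ ¬C) ⊃ A) ⊃ D): min(1, 1 − 1 + 0.1) = 0.1
((((((¬C ⊃ A) ⊃ A) ⊃ ¬C) ⊃ A) ⊃ D) ⊃ B): min(1, 1 − 0.1 + 0.78) = 1
(((((((¬C ⊃ A) ⊃ A) ⊃ ¬C) ⊃ A) ⊃ D) ⊃ B) ⊃ C): min(1, 1 − 1 + 0.73) = 0.73
((((((((¬C ⊃ A) ⊃ A) ⊃ ¬C) ⊃ A) ⊃ D) ⊃ B) ⊃ C) ⊃ C): min(1, 1 − 0.73 + 0.73) = 1
¬B: Łukasiewicz ¬ gives 1 − 0.78 = 0.22
(((((((((¬C ⊃ A) ⊃ A) ⊃ ¬C) ⊃ A) ⊃ D) ⊃ B) ⊃ C) ⊃ C) ⊃ ¬B): min(1, 1 − 1 + 0.22) = 0.22
((((((((((¬C ⊃ A) ⊃ A) ⊃ ¬C) ⊃ A) ⊃ D) ⊃ B) ⊃ C) ⊃ C) ⊃ ¬B) ⊃ C): min(1, 1 − 0.22 + 0.73) = 1
¬D: Łukasiewicz ¬ gives 1 − 0.1 = 0.9
(((((((((((¬C ⊃ A) ⊃ A) ⊃ ¬C) ⊃ A) ⊃ D) ⊃ B) ⊃ C) ⊃ C) ⊃ ¬B) ⊃ C) ⊃ ¬D): min(1, 1 − 1 + 0.9) = 0.9
((((((((((((¬C ⊃ A) ⊃ A) ⊃ ¬C) ⊃ A) ⊃ D) ⊃ B) ⊃ C) ⊃ C) ⊃ ¬B) ⊃ C) ⊃ ¬D) ⊃ A): min(1, 1 − 0.9 + 0.87) = 0.97
(((((((((((((¬C ⊃ A) ⊃ A) ⊃ ¬C) ⊃ A) ⊃ D) ⊃ B) ⊃ C) ⊃ C) ⊃ ¬B) ⊃ C) ⊃ ¬D) ⊃ A) ⊃ B): min(1, 1 − 0.97 + 0.78) = 0.81

0.81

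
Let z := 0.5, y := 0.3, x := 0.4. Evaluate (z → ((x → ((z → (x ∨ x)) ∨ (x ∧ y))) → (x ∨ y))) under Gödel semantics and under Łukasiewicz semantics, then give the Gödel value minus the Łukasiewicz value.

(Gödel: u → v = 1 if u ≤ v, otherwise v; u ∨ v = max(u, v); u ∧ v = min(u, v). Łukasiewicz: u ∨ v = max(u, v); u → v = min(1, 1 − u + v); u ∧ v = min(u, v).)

-0.50

Gödel evaluation:
  (x ∨ x) = max(0.4, 0.4) = 0.4
  (z → (x ∨ x)): 0.5 > 0.4, so result = 0.4
  (x ∧ y) = min(0.4, 0.3) = 0.3
  ((z → (x ∨ x)) ∨ (x ∧ y)) = max(0.4, 0.3) = 0.4
  (x → ((z → (x ∨ x)) ∨ (x ∧ y))): 0.4 ≤ 0.4, so result = 1
  (x ∨ y) = max(0.4, 0.3) = 0.4
  ((x → ((z → (x ∨ x)) ∨ (x ∧ y))) → (x ∨ y)): 1 > 0.4, so result = 0.4
  (z → ((x → ((z → (x ∨ x)) ∨ (x ∧ y))) → (x ∨ y))): 0.5 > 0.4, so result = 0.4
  Gödel value = 0.4
Łukasiewicz evaluation:
  (x ∨ x) = max(0.4, 0.4) = 0.4
  (z → (x ∨ x)): min(1, 1 − 0.5 + 0.4) = 0.9
  (x ∧ y) = min(0.4, 0.3) = 0.3
  ((z → (x ∨ x)) ∨ (x ∧ y)) = max(0.9, 0.3) = 0.9
  (x → ((z → (x ∨ x)) ∨ (x ∧ y))): min(1, 1 − 0.4 + 0.9) = 1
  (x ∨ y) = max(0.4, 0.3) = 0.4
  ((x → ((z → (x ∨ x)) ∨ (x ∧ y))) → (x ∨ y)): min(1, 1 − 1 + 0.4) = 0.4
  (z → ((x → ((z → (x ∨ x)) ∨ (x ∧ y))) → (x ∨ y))): min(1, 1 − 0.5 + 0.4) = 0.9
  Łukasiewicz value = 0.9
Difference: 0.4 − 0.9 = -0.50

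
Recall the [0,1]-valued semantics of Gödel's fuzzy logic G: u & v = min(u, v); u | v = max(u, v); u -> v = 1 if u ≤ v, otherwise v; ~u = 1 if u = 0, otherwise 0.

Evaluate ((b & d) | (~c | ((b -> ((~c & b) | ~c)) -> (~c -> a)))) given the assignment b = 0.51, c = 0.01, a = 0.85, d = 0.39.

(b & d) = min(0.51, 0.39) = 0.39
~c: Gödel ¬ of 0.01 = 0 (operand ≠ 0)
~c: Gödel ¬ of 0.01 = 0 (operand ≠ 0)
(~c & b) = min(0, 0.51) = 0
~c: Gödel ¬ of 0.01 = 0 (operand ≠ 0)
((~c & b) | ~c) = max(0, 0) = 0
(b -> ((~c & b) | ~c)): 0.51 > 0, so result = 0
~c: Gödel ¬ of 0.01 = 0 (operand ≠ 0)
(~c -> a): 0 ≤ 0.85, so result = 1
((b -> ((~c & b) | ~c)) -> (~c -> a)): 0 ≤ 1, so result = 1
(~c | ((b -> ((~c & b) | ~c)) -> (~c -> a))) = max(0, 1) = 1
((b & d) | (~c | ((b -> ((~c & b) | ~c)) -> (~c -> a)))) = max(0.39, 1) = 1

1.00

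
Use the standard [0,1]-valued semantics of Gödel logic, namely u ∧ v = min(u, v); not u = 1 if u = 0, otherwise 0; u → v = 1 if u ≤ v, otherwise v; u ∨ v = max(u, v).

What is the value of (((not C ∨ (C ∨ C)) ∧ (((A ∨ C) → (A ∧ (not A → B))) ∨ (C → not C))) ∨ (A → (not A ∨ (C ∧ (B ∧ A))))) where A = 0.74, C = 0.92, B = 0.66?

0.74

not C: Gödel ¬ of 0.92 = 0 (operand ≠ 0)
(C ∨ C) = max(0.92, 0.92) = 0.92
(not C ∨ (C ∨ C)) = max(0, 0.92) = 0.92
(A ∨ C) = max(0.74, 0.92) = 0.92
not A: Gödel ¬ of 0.74 = 0 (operand ≠ 0)
(not A → B): 0 ≤ 0.66, so result = 1
(A ∧ (not A → B)) = min(0.74, 1) = 0.74
((A ∨ C) → (A ∧ (not A → B))): 0.92 > 0.74, so result = 0.74
not C: Gödel ¬ of 0.92 = 0 (operand ≠ 0)
(C → not C): 0.92 > 0, so result = 0
(((A ∨ C) → (A ∧ (not A → B))) ∨ (C → not C)) = max(0.74, 0) = 0.74
((not C ∨ (C ∨ C)) ∧ (((A ∨ C) → (A ∧ (not A → B))) ∨ (C → not C))) = min(0.92, 0.74) = 0.74
not A: Gödel ¬ of 0.74 = 0 (operand ≠ 0)
(B ∧ A) = min(0.66, 0.74) = 0.66
(C ∧ (B ∧ A)) = min(0.92, 0.66) = 0.66
(not A ∨ (C ∧ (B ∧ A))) = max(0, 0.66) = 0.66
(A → (not A ∨ (C ∧ (B ∧ A)))): 0.74 > 0.66, so result = 0.66
(((not C ∨ (C ∨ C)) ∧ (((A ∨ C) → (A ∧ (not A → B))) ∨ (C → not C))) ∨ (A → (not A ∨ (C ∧ (B ∧ A))))) = max(0.74, 0.66) = 0.74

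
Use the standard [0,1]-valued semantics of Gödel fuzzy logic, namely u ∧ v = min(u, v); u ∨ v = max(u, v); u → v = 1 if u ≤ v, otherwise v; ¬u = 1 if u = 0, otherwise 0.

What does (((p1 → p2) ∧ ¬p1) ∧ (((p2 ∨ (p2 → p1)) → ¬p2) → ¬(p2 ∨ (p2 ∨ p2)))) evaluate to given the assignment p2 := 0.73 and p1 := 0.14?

0.00

(p1 → p2): 0.14 ≤ 0.73, so result = 1
¬p1: Gödel ¬ of 0.14 = 0 (operand ≠ 0)
((p1 → p2) ∧ ¬p1) = min(1, 0) = 0
(p2 → p1): 0.73 > 0.14, so result = 0.14
(p2 ∨ (p2 → p1)) = max(0.73, 0.14) = 0.73
¬p2: Gödel ¬ of 0.73 = 0 (operand ≠ 0)
((p2 ∨ (p2 → p1)) → ¬p2): 0.73 > 0, so result = 0
(p2 ∨ p2) = max(0.73, 0.73) = 0.73
(p2 ∨ (p2 ∨ p2)) = max(0.73, 0.73) = 0.73
¬(p2 ∨ (p2 ∨ p2)): Gödel ¬ of 0.73 = 0 (operand ≠ 0)
(((p2 ∨ (p2 → p1)) → ¬p2) → ¬(p2 ∨ (p2 ∨ p2))): 0 ≤ 0, so result = 1
(((p1 → p2) ∧ ¬p1) ∧ (((p2 ∨ (p2 → p1)) → ¬p2) → ¬(p2 ∨ (p2 ∨ p2)))) = min(0, 1) = 0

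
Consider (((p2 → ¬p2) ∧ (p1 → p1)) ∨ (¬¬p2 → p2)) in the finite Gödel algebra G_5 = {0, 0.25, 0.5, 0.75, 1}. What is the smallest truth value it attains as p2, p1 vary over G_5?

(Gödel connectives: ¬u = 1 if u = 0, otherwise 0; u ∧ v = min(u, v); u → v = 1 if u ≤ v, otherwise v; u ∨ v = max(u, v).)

0.25

The minimum is attained at p2 = 0.25, p1 = 0:
  ¬p2: Gödel ¬ of 0.25 = 0 (operand ≠ 0)
  (p2 → ¬p2): 0.25 > 0, so result = 0
  (p1 → p1): 0 ≤ 0, so result = 1
  ((p2 → ¬p2) ∧ (p1 → p1)) = min(0, 1) = 0
  ¬p2: Gödel ¬ of 0.25 = 0 (operand ≠ 0)
  ¬¬p2: Gödel ¬ of 0 = 1 (operand is 0)
  (¬¬p2 → p2): 1 > 0.25, so result = 0.25
  (((p2 → ¬p2) ∧ (p1 → p1)) ∨ (¬¬p2 → p2)) = max(0, 0.25) = 0.25
Checking all 25 assignments confirms none give a value below 0.25.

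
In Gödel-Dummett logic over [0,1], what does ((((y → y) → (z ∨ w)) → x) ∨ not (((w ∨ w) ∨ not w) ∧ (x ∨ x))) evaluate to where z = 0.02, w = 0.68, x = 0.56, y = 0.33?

(y → y): 0.33 ≤ 0.33, so result = 1
(z ∨ w) = max(0.02, 0.68) = 0.68
((y → y) → (z ∨ w)): 1 > 0.68, so result = 0.68
(((y → y) → (z ∨ w)) → x): 0.68 > 0.56, so result = 0.56
(w ∨ w) = max(0.68, 0.68) = 0.68
not w: Gödel ¬ of 0.68 = 0 (operand ≠ 0)
((w ∨ w) ∨ not w) = max(0.68, 0) = 0.68
(x ∨ x) = max(0.56, 0.56) = 0.56
(((w ∨ w) ∨ not w) ∧ (x ∨ x)) = min(0.68, 0.56) = 0.56
not (((w ∨ w) ∨ not w) ∧ (x ∨ x)): Gödel ¬ of 0.56 = 0 (operand ≠ 0)
((((y → y) → (z ∨ w)) → x) ∨ not (((w ∨ w) ∨ not w) ∧ (x ∨ x))) = max(0.56, 0) = 0.56

0.56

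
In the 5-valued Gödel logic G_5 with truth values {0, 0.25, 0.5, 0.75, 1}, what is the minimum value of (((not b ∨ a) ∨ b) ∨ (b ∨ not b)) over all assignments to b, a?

The minimum is attained at b = 0.25, a = 0:
  not b: Gödel ¬ of 0.25 = 0 (operand ≠ 0)
  (not b ∨ a) = max(0, 0) = 0
  ((not b ∨ a) ∨ b) = max(0, 0.25) = 0.25
  not b: Gödel ¬ of 0.25 = 0 (operand ≠ 0)
  (b ∨ not b) = max(0.25, 0) = 0.25
  (((not b ∨ a) ∨ b) ∨ (b ∨ not b)) = max(0.25, 0.25) = 0.25
Checking all 25 assignments confirms none give a value below 0.25.

0.25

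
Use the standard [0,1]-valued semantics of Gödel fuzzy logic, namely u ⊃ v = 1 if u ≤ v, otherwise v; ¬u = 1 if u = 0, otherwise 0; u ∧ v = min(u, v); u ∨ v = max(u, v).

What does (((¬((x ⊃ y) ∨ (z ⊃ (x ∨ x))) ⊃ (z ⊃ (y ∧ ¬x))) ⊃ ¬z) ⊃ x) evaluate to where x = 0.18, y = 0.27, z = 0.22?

(x ⊃ y): 0.18 ≤ 0.27, so result = 1
(x ∨ x) = max(0.18, 0.18) = 0.18
(z ⊃ (x ∨ x)): 0.22 > 0.18, so result = 0.18
((x ⊃ y) ∨ (z ⊃ (x ∨ x))) = max(1, 0.18) = 1
¬((x ⊃ y) ∨ (z ⊃ (x ∨ x))): Gödel ¬ of 1 = 0 (operand ≠ 0)
¬x: Gödel ¬ of 0.18 = 0 (operand ≠ 0)
(y ∧ ¬x) = min(0.27, 0) = 0
(z ⊃ (y ∧ ¬x)): 0.22 > 0, so result = 0
(¬((x ⊃ y) ∨ (z ⊃ (x ∨ x))) ⊃ (z ⊃ (y ∧ ¬x))): 0 ≤ 0, so result = 1
¬z: Gödel ¬ of 0.22 = 0 (operand ≠ 0)
((¬((x ⊃ y) ∨ (z ⊃ (x ∨ x))) ⊃ (z ⊃ (y ∧ ¬x))) ⊃ ¬z): 1 > 0, so result = 0
(((¬((x ⊃ y) ∨ (z ⊃ (x ∨ x))) ⊃ (z ⊃ (y ∧ ¬x))) ⊃ ¬z) ⊃ x): 0 ≤ 0.18, so result = 1

1.00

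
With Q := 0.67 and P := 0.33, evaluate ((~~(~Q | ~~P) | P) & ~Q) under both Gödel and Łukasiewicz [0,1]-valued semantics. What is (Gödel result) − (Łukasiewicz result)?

-0.33

Gödel evaluation:
  ~Q: Gödel ¬ of 0.67 = 0 (operand ≠ 0)
  ~P: Gödel ¬ of 0.33 = 0 (operand ≠ 0)
  ~~P: Gödel ¬ of 0 = 1 (operand is 0)
  (~Q | ~~P) = max(0, 1) = 1
  ~(~Q | ~~P): Gödel ¬ of 1 = 0 (operand ≠ 0)
  ~~(~Q | ~~P): Gödel ¬ of 0 = 1 (operand is 0)
  (~~(~Q | ~~P) | P) = max(1, 0.33) = 1
  ~Q: Gödel ¬ of 0.67 = 0 (operand ≠ 0)
  ((~~(~Q | ~~P) | P) & ~Q) = min(1, 0) = 0
  Gödel value = 0
Łukasiewicz evaluation:
  ~Q: Łukasiewicz ¬ gives 1 − 0.67 = 0.33
  ~P: Łukasiewicz ¬ gives 1 − 0.33 = 0.67
  ~~P: Łukasiewicz ¬ gives 1 − 0.67 = 0.33
  (~Q | ~~P) = max(0.33, 0.33) = 0.33
  ~(~Q | ~~P): Łukasiewicz ¬ gives 1 − 0.33 = 0.67
  ~~(~Q | ~~P): Łukasiewicz ¬ gives 1 − 0.67 = 0.33
  (~~(~Q | ~~P) | P) = max(0.33, 0.33) = 0.33
  ~Q: Łukasiewicz ¬ gives 1 − 0.67 = 0.33
  ((~~(~Q | ~~P) | P) & ~Q) = min(0.33, 0.33) = 0.33
  Łukasiewicz value = 0.33
Difference: 0 − 0.33 = -0.33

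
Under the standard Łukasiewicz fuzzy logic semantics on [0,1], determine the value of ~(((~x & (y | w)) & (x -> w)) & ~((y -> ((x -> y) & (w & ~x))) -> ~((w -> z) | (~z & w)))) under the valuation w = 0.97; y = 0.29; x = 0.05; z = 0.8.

~x: Łukasiewicz ¬ gives 1 − 0.05 = 0.95
(y | w) = max(0.29, 0.97) = 0.97
(~x & (y | w)) = min(0.95, 0.97) = 0.95
(x -> w): min(1, 1 − 0.05 + 0.97) = 1
((~x & (y | w)) & (x -> w)) = min(0.95, 1) = 0.95
(x -> y): min(1, 1 − 0.05 + 0.29) = 1
~x: Łukasiewicz ¬ gives 1 − 0.05 = 0.95
(w & ~x) = min(0.97, 0.95) = 0.95
((x -> y) & (w & ~x)) = min(1, 0.95) = 0.95
(y -> ((x -> y) & (w & ~x))): min(1, 1 − 0.29 + 0.95) = 1
(w -> z): min(1, 1 − 0.97 + 0.8) = 0.83
~z: Łukasiewicz ¬ gives 1 − 0.8 = 0.2
(~z & w) = min(0.2, 0.97) = 0.2
((w -> z) | (~z & w)) = max(0.83, 0.2) = 0.83
~((w -> z) | (~z & w)): Łukasiewicz ¬ gives 1 − 0.83 = 0.17
((y -> ((x -> y) & (w & ~x))) -> ~((w -> z) | (~z & w))): min(1, 1 − 1 + 0.17) = 0.17
~((y -> ((x -> y) & (w & ~x))) -> ~((w -> z) | (~z & w))): Łukasiewicz ¬ gives 1 − 0.17 = 0.83
(((~x & (y | w)) & (x -> w)) & ~((y -> ((x -> y) & (w & ~x))) -> ~((w -> z) | (~z & w)))) = min(0.95, 0.83) = 0.83
~(((~x & (y | w)) & (x -> w)) & ~((y -> ((x -> y) & (w & ~x))) -> ~((w -> z) | (~z & w)))): Łukasiewicz ¬ gives 1 − 0.83 = 0.17

0.17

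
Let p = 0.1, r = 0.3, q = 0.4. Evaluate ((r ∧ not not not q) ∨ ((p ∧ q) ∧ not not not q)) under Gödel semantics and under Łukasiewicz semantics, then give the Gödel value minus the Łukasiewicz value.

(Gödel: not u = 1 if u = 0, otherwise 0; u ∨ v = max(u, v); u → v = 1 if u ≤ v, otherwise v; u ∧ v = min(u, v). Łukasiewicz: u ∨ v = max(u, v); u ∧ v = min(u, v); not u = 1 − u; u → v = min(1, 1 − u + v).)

-0.30

Gödel evaluation:
  not q: Gödel ¬ of 0.4 = 0 (operand ≠ 0)
  not not q: Gödel ¬ of 0 = 1 (operand is 0)
  not not not q: Gödel ¬ of 1 = 0 (operand ≠ 0)
  (r ∧ not not not q) = min(0.3, 0) = 0
  (p ∧ q) = min(0.1, 0.4) = 0.1
  not q: Gödel ¬ of 0.4 = 0 (operand ≠ 0)
  not not q: Gödel ¬ of 0 = 1 (operand is 0)
  not not not q: Gödel ¬ of 1 = 0 (operand ≠ 0)
  ((p ∧ q) ∧ not not not q) = min(0.1, 0) = 0
  ((r ∧ not not not q) ∨ ((p ∧ q) ∧ not not not q)) = max(0, 0) = 0
  Gödel value = 0
Łukasiewicz evaluation:
  not q: Łukasiewicz ¬ gives 1 − 0.4 = 0.6
  not not q: Łukasiewicz ¬ gives 1 − 0.6 = 0.4
  not not not q: Łukasiewicz ¬ gives 1 − 0.4 = 0.6
  (r ∧ not not not q) = min(0.3, 0.6) = 0.3
  (p ∧ q) = min(0.1, 0.4) = 0.1
  not q: Łukasiewicz ¬ gives 1 − 0.4 = 0.6
  not not q: Łukasiewicz ¬ gives 1 − 0.6 = 0.4
  not not not q: Łukasiewicz ¬ gives 1 − 0.4 = 0.6
  ((p ∧ q) ∧ not not not q) = min(0.1, 0.6) = 0.1
  ((r ∧ not not not q) ∨ ((p ∧ q) ∧ not not not q)) = max(0.3, 0.1) = 0.3
  Łukasiewicz value = 0.3
Difference: 0 − 0.3 = -0.30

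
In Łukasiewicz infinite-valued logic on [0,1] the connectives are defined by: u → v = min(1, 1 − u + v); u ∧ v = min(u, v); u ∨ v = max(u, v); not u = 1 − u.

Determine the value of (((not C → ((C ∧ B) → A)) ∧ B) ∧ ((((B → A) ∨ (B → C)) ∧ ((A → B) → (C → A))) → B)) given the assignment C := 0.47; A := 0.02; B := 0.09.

not C: Łukasiewicz ¬ gives 1 − 0.47 = 0.53
(C ∧ B) = min(0.47, 0.09) = 0.09
((C ∧ B) → A): min(1, 1 − 0.09 + 0.02) = 0.93
(not C → ((C ∧ B) → A)): min(1, 1 − 0.53 + 0.93) = 1
((not C → ((C ∧ B) → A)) ∧ B) = min(1, 0.09) = 0.09
(B → A): min(1, 1 − 0.09 + 0.02) = 0.93
(B → C): min(1, 1 − 0.09 + 0.47) = 1
((B → A) ∨ (B → C)) = max(0.93, 1) = 1
(A → B): min(1, 1 − 0.02 + 0.09) = 1
(C → A): min(1, 1 − 0.47 + 0.02) = 0.55
((A → B) → (C → A)): min(1, 1 − 1 + 0.55) = 0.55
(((B → A) ∨ (B → C)) ∧ ((A → B) → (C → A))) = min(1, 0.55) = 0.55
((((B → A) ∨ (B → C)) ∧ ((A → B) → (C → A))) → B): min(1, 1 − 0.55 + 0.09) = 0.54
(((not C → ((C ∧ B) → A)) ∧ B) ∧ ((((B → A) ∨ (B → C)) ∧ ((A → B) → (C → A))) → B)) = min(0.09, 0.54) = 0.09

0.09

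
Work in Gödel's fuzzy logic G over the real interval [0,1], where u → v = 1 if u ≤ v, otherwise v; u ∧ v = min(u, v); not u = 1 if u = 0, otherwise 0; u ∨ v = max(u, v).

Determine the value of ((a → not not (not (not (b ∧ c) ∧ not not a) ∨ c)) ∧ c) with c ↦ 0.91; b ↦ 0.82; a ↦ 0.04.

(b ∧ c) = min(0.82, 0.91) = 0.82
not (b ∧ c): Gödel ¬ of 0.82 = 0 (operand ≠ 0)
not a: Gödel ¬ of 0.04 = 0 (operand ≠ 0)
not not a: Gödel ¬ of 0 = 1 (operand is 0)
(not (b ∧ c) ∧ not not a) = min(0, 1) = 0
not (not (b ∧ c) ∧ not not a): Gödel ¬ of 0 = 1 (operand is 0)
(not (not (b ∧ c) ∧ not not a) ∨ c) = max(1, 0.91) = 1
not (not (not (b ∧ c) ∧ not not a) ∨ c): Gödel ¬ of 1 = 0 (operand ≠ 0)
not not (not (not (b ∧ c) ∧ not not a) ∨ c): Gödel ¬ of 0 = 1 (operand is 0)
(a → not not (not (not (b ∧ c) ∧ not not a) ∨ c)): 0.04 ≤ 1, so result = 1
((a → not not (not (not (b ∧ c) ∧ not not a) ∨ c)) ∧ c) = min(1, 0.91) = 0.91

0.91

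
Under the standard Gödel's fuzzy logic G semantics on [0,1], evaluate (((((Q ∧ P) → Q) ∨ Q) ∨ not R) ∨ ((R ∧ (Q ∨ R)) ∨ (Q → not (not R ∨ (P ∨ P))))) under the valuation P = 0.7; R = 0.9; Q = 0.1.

1.00

(Q ∧ P) = min(0.1, 0.7) = 0.1
((Q ∧ P) → Q): 0.1 ≤ 0.1, so result = 1
(((Q ∧ P) → Q) ∨ Q) = max(1, 0.1) = 1
not R: Gödel ¬ of 0.9 = 0 (operand ≠ 0)
((((Q ∧ P) → Q) ∨ Q) ∨ not R) = max(1, 0) = 1
(Q ∨ R) = max(0.1, 0.9) = 0.9
(R ∧ (Q ∨ R)) = min(0.9, 0.9) = 0.9
not R: Gödel ¬ of 0.9 = 0 (operand ≠ 0)
(P ∨ P) = max(0.7, 0.7) = 0.7
(not R ∨ (P ∨ P)) = max(0, 0.7) = 0.7
not (not R ∨ (P ∨ P)): Gödel ¬ of 0.7 = 0 (operand ≠ 0)
(Q → not (not R ∨ (P ∨ P))): 0.1 > 0, so result = 0
((R ∧ (Q ∨ R)) ∨ (Q → not (not R ∨ (P ∨ P)))) = max(0.9, 0) = 0.9
(((((Q ∧ P) → Q) ∨ Q) ∨ not R) ∨ ((R ∧ (Q ∨ R)) ∨ (Q → not (not R ∨ (P ∨ P))))) = max(1, 0.9) = 1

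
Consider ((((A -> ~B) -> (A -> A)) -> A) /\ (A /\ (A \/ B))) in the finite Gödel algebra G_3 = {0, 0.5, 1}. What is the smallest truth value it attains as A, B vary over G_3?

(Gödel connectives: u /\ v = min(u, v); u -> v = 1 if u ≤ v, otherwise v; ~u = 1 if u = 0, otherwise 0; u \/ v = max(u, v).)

0.00

The minimum is attained at A = 0, B = 0:
  ~B: Gödel ¬ of 0 = 1 (operand is 0)
  (A -> ~B): 0 ≤ 1, so result = 1
  (A -> A): 0 ≤ 0, so result = 1
  ((A -> ~B) -> (A -> A)): 1 ≤ 1, so result = 1
  (((A -> ~B) -> (A -> A)) -> A): 1 > 0, so result = 0
  (A \/ B) = max(0, 0) = 0
  (A /\ (A \/ B)) = min(0, 0) = 0
  ((((A -> ~B) -> (A -> A)) -> A) /\ (A /\ (A \/ B))) = min(0, 0) = 0
Checking all 9 assignments confirms none give a value below 0.00.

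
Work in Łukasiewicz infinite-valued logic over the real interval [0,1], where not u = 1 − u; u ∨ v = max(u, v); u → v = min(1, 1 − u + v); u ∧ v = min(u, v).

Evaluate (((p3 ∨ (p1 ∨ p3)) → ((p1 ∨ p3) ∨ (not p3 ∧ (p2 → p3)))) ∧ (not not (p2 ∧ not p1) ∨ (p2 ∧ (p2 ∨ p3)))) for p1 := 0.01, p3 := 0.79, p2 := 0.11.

(p1 ∨ p3) = max(0.01, 0.79) = 0.79
(p3 ∨ (p1 ∨ p3)) = max(0.79, 0.79) = 0.79
(p1 ∨ p3) = max(0.01, 0.79) = 0.79
not p3: Łukasiewicz ¬ gives 1 − 0.79 = 0.21
(p2 → p3): min(1, 1 − 0.11 + 0.79) = 1
(not p3 ∧ (p2 → p3)) = min(0.21, 1) = 0.21
((p1 ∨ p3) ∨ (not p3 ∧ (p2 → p3))) = max(0.79, 0.21) = 0.79
((p3 ∨ (p1 ∨ p3)) → ((p1 ∨ p3) ∨ (not p3 ∧ (p2 → p3)))): min(1, 1 − 0.79 + 0.79) = 1
not p1: Łukasiewicz ¬ gives 1 − 0.01 = 0.99
(p2 ∧ not p1) = min(0.11, 0.99) = 0.11
not (p2 ∧ not p1): Łukasiewicz ¬ gives 1 − 0.11 = 0.89
not not (p2 ∧ not p1): Łukasiewicz ¬ gives 1 − 0.89 = 0.11
(p2 ∨ p3) = max(0.11, 0.79) = 0.79
(p2 ∧ (p2 ∨ p3)) = min(0.11, 0.79) = 0.11
(not not (p2 ∧ not p1) ∨ (p2 ∧ (p2 ∨ p3))) = max(0.11, 0.11) = 0.11
(((p3 ∨ (p1 ∨ p3)) → ((p1 ∨ p3) ∨ (not p3 ∧ (p2 → p3)))) ∧ (not not (p2 ∧ not p1) ∨ (p2 ∧ (p2 ∨ p3)))) = min(1, 0.11) = 0.11

0.11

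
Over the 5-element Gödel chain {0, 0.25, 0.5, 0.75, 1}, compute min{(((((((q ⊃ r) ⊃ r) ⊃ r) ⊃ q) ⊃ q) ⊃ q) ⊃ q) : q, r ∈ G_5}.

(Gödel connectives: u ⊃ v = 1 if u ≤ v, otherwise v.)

The minimum is attained at q = 0.25, r = 0:
  (q ⊃ r): 0.25 > 0, so result = 0
  ((q ⊃ r) ⊃ r): 0 ≤ 0, so result = 1
  (((q ⊃ r) ⊃ r) ⊃ r): 1 > 0, so result = 0
  ((((q ⊃ r) ⊃ r) ⊃ r) ⊃ q): 0 ≤ 0.25, so result = 1
  (((((q ⊃ r) ⊃ r) ⊃ r) ⊃ q) ⊃ q): 1 > 0.25, so result = 0.25
  ((((((q ⊃ r) ⊃ r) ⊃ r) ⊃ q) ⊃ q) ⊃ q): 0.25 ≤ 0.25, so result = 1
  (((((((q ⊃ r) ⊃ r) ⊃ r) ⊃ q) ⊃ q) ⊃ q) ⊃ q): 1 > 0.25, so result = 0.25
Checking all 25 assignments confirms none give a value below 0.25.

0.25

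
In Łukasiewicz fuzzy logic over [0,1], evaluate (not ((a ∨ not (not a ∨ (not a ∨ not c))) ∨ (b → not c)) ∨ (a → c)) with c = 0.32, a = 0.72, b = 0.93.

not a: Łukasiewicz ¬ gives 1 − 0.72 = 0.28
not a: Łukasiewicz ¬ gives 1 − 0.72 = 0.28
not c: Łukasiewicz ¬ gives 1 − 0.32 = 0.68
(not a ∨ not c) = max(0.28, 0.68) = 0.68
(not a ∨ (not a ∨ not c)) = max(0.28, 0.68) = 0.68
not (not a ∨ (not a ∨ not c)): Łukasiewicz ¬ gives 1 − 0.68 = 0.32
(a ∨ not (not a ∨ (not a ∨ not c))) = max(0.72, 0.32) = 0.72
not c: Łukasiewicz ¬ gives 1 − 0.32 = 0.68
(b → not c): min(1, 1 − 0.93 + 0.68) = 0.75
((a ∨ not (not a ∨ (not a ∨ not c))) ∨ (b → not c)) = max(0.72, 0.75) = 0.75
not ((a ∨ not (not a ∨ (not a ∨ not c))) ∨ (b → not c)): Łukasiewicz ¬ gives 1 − 0.75 = 0.25
(a → c): min(1, 1 − 0.72 + 0.32) = 0.6
(not ((a ∨ not (not a ∨ (not a ∨ not c))) ∨ (b → not c)) ∨ (a → c)) = max(0.25, 0.6) = 0.6

0.60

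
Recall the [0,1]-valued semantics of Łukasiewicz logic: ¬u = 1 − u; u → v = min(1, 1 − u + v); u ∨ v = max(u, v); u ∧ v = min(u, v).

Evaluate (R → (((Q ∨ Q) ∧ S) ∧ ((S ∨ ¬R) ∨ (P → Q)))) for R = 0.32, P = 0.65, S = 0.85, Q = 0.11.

(Q ∨ Q) = max(0.11, 0.11) = 0.11
((Q ∨ Q) ∧ S) = min(0.11, 0.85) = 0.11
¬R: Łukasiewicz ¬ gives 1 − 0.32 = 0.68
(S ∨ ¬R) = max(0.85, 0.68) = 0.85
(P → Q): min(1, 1 − 0.65 + 0.11) = 0.46
((S ∨ ¬R) ∨ (P → Q)) = max(0.85, 0.46) = 0.85
(((Q ∨ Q) ∧ S) ∧ ((S ∨ ¬R) ∨ (P → Q))) = min(0.11, 0.85) = 0.11
(R → (((Q ∨ Q) ∧ S) ∧ ((S ∨ ¬R) ∨ (P → Q)))): min(1, 1 − 0.32 + 0.11) = 0.79

0.79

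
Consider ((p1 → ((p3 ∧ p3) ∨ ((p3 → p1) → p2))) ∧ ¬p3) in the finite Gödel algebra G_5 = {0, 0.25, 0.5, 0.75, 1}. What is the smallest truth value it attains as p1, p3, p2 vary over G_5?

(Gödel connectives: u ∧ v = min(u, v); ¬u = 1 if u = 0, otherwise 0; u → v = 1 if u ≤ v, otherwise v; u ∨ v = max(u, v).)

The minimum is attained at p1 = 0, p3 = 0.25, p2 = 0:
  (p3 ∧ p3) = min(0.25, 0.25) = 0.25
  (p3 → p1): 0.25 > 0, so result = 0
  ((p3 → p1) → p2): 0 ≤ 0, so result = 1
  ((p3 ∧ p3) ∨ ((p3 → p1) → p2)) = max(0.25, 1) = 1
  (p1 → ((p3 ∧ p3) ∨ ((p3 → p1) → p2))): 0 ≤ 1, so result = 1
  ¬p3: Gödel ¬ of 0.25 = 0 (operand ≠ 0)
  ((p1 → ((p3 ∧ p3) ∨ ((p3 → p1) → p2))) ∧ ¬p3) = min(1, 0) = 0
Checking all 125 assignments confirms none give a value below 0.00.

0.00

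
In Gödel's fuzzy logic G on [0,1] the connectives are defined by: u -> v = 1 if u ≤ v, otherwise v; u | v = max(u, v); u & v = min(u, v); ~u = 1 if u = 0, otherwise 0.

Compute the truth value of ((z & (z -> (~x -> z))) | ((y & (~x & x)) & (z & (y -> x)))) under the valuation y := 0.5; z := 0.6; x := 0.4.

~x: Gödel ¬ of 0.4 = 0 (operand ≠ 0)
(~x -> z): 0 ≤ 0.6, so result = 1
(z -> (~x -> z)): 0.6 ≤ 1, so result = 1
(z & (z -> (~x -> z))) = min(0.6, 1) = 0.6
~x: Gödel ¬ of 0.4 = 0 (operand ≠ 0)
(~x & x) = min(0, 0.4) = 0
(y & (~x & x)) = min(0.5, 0) = 0
(y -> x): 0.5 > 0.4, so result = 0.4
(z & (y -> x)) = min(0.6, 0.4) = 0.4
((y & (~x & x)) & (z & (y -> x))) = min(0, 0.4) = 0
((z & (z -> (~x -> z))) | ((y & (~x & x)) & (z & (y -> x)))) = max(0.6, 0) = 0.6

0.60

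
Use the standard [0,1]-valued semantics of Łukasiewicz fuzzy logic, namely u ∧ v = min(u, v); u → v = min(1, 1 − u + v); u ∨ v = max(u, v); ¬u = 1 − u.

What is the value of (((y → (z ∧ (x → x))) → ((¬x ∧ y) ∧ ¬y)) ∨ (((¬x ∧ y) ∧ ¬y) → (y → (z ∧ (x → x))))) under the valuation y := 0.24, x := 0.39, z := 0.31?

(x → x): min(1, 1 − 0.39 + 0.39) = 1
(z ∧ (x → x)) = min(0.31, 1) = 0.31
(y → (z ∧ (x → x))): min(1, 1 − 0.24 + 0.31) = 1
¬x: Łukasiewicz ¬ gives 1 − 0.39 = 0.61
(¬x ∧ y) = min(0.61, 0.24) = 0.24
¬y: Łukasiewicz ¬ gives 1 − 0.24 = 0.76
((¬x ∧ y) ∧ ¬y) = min(0.24, 0.76) = 0.24
((y → (z ∧ (x → x))) → ((¬x ∧ y) ∧ ¬y)): min(1, 1 − 1 + 0.24) = 0.24
¬x: Łukasiewicz ¬ gives 1 − 0.39 = 0.61
(¬x ∧ y) = min(0.61, 0.24) = 0.24
¬y: Łukasiewicz ¬ gives 1 − 0.24 = 0.76
((¬x ∧ y) ∧ ¬y) = min(0.24, 0.76) = 0.24
(x → x): min(1, 1 − 0.39 + 0.39) = 1
(z ∧ (x → x)) = min(0.31, 1) = 0.31
(y → (z ∧ (x → x))): min(1, 1 − 0.24 + 0.31) = 1
(((¬x ∧ y) ∧ ¬y) → (y → (z ∧ (x → x)))): min(1, 1 − 0.24 + 1) = 1
(((y → (z ∧ (x → x))) → ((¬x ∧ y) ∧ ¬y)) ∨ (((¬x ∧ y) ∧ ¬y) → (y → (z ∧ (x → x))))) = max(0.24, 1) = 1

1.00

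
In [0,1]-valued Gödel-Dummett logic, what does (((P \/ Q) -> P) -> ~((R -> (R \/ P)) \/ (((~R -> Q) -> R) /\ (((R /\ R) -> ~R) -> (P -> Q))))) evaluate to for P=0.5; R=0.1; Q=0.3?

0.00

(P \/ Q) = max(0.5, 0.3) = 0.5
((P \/ Q) -> P): 0.5 ≤ 0.5, so result = 1
(R \/ P) = max(0.1, 0.5) = 0.5
(R -> (R \/ P)): 0.1 ≤ 0.5, so result = 1
~R: Gödel ¬ of 0.1 = 0 (operand ≠ 0)
(~R -> Q): 0 ≤ 0.3, so result = 1
((~R -> Q) -> R): 1 > 0.1, so result = 0.1
(R /\ R) = min(0.1, 0.1) = 0.1
~R: Gödel ¬ of 0.1 = 0 (operand ≠ 0)
((R /\ R) -> ~R): 0.1 > 0, so result = 0
(P -> Q): 0.5 > 0.3, so result = 0.3
(((R /\ R) -> ~R) -> (P -> Q)): 0 ≤ 0.3, so result = 1
(((~R -> Q) -> R) /\ (((R /\ R) -> ~R) -> (P -> Q))) = min(0.1, 1) = 0.1
((R -> (R \/ P)) \/ (((~R -> Q) -> R) /\ (((R /\ R) -> ~R) -> (P -> Q)))) = max(1, 0.1) = 1
~((R -> (R \/ P)) \/ (((~R -> Q) -> R) /\ (((R /\ R) -> ~R) -> (P -> Q)))): Gödel ¬ of 1 = 0 (operand ≠ 0)
(((P \/ Q) -> P) -> ~((R -> (R \/ P)) \/ (((~R -> Q) -> R) /\ (((R /\ R) -> ~R) -> (P -> Q))))): 1 > 0, so result = 0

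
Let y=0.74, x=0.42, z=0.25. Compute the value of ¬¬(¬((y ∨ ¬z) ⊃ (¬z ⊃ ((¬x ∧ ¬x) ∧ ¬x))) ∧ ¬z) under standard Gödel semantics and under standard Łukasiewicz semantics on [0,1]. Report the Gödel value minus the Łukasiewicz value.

Gödel evaluation:
  ¬z: Gödel ¬ of 0.25 = 0 (operand ≠ 0)
  (y ∨ ¬z) = max(0.74, 0) = 0.74
  ¬z: Gödel ¬ of 0.25 = 0 (operand ≠ 0)
  ¬x: Gödel ¬ of 0.42 = 0 (operand ≠ 0)
  ¬x: Gödel ¬ of 0.42 = 0 (operand ≠ 0)
  (¬x ∧ ¬x) = min(0, 0) = 0
  ¬x: Gödel ¬ of 0.42 = 0 (operand ≠ 0)
  ((¬x ∧ ¬x) ∧ ¬x) = min(0, 0) = 0
  (¬z ⊃ ((¬x ∧ ¬x) ∧ ¬x)): 0 ≤ 0, so result = 1
  ((y ∨ ¬z) ⊃ (¬z ⊃ ((¬x ∧ ¬x) ∧ ¬x))): 0.74 ≤ 1, so result = 1
  ¬((y ∨ ¬z) ⊃ (¬z ⊃ ((¬x ∧ ¬x) ∧ ¬x))): Gödel ¬ of 1 = 0 (operand ≠ 0)
  ¬z: Gödel ¬ of 0.25 = 0 (operand ≠ 0)
  (¬((y ∨ ¬z) ⊃ (¬z ⊃ ((¬x ∧ ¬x) ∧ ¬x))) ∧ ¬z) = min(0, 0) = 0
  ¬(¬((y ∨ ¬z) ⊃ (¬z ⊃ ((¬x ∧ ¬x) ∧ ¬x))) ∧ ¬z): Gödel ¬ of 0 = 1 (operand is 0)
  ¬¬(¬((y ∨ ¬z) ⊃ (¬z ⊃ ((¬x ∧ ¬x) ∧ ¬x))) ∧ ¬z): Gödel ¬ of 1 = 0 (operand ≠ 0)
  Gödel value = 0
Łukasiewicz evaluation:
  ¬z: Łukasiewicz ¬ gives 1 − 0.25 = 0.75
  (y ∨ ¬z) = max(0.74, 0.75) = 0.75
  ¬z: Łukasiewicz ¬ gives 1 − 0.25 = 0.75
  ¬x: Łukasiewicz ¬ gives 1 − 0.42 = 0.58
  ¬x: Łukasiewicz ¬ gives 1 − 0.42 = 0.58
  (¬x ∧ ¬x) = min(0.58, 0.58) = 0.58
  ¬x: Łukasiewicz ¬ gives 1 − 0.42 = 0.58
  ((¬x ∧ ¬x) ∧ ¬x) = min(0.58, 0.58) = 0.58
  (¬z ⊃ ((¬x ∧ ¬x) ∧ ¬x)): min(1, 1 − 0.75 + 0.58) = 0.83
  ((y ∨ ¬z) ⊃ (¬z ⊃ ((¬x ∧ ¬x) ∧ ¬x))): min(1, 1 − 0.75 + 0.83) = 1
  ¬((y ∨ ¬z) ⊃ (¬z ⊃ ((¬x ∧ ¬x) ∧ ¬x))): Łukasiewicz ¬ gives 1 − 1 = 0
  ¬z: Łukasiewicz ¬ gives 1 − 0.25 = 0.75
  (¬((y ∨ ¬z) ⊃ (¬z ⊃ ((¬x ∧ ¬x) ∧ ¬x))) ∧ ¬z) = min(0, 0.75) = 0
  ¬(¬((y ∨ ¬z) ⊃ (¬z ⊃ ((¬x ∧ ¬x) ∧ ¬x))) ∧ ¬z): Łukasiewicz ¬ gives 1 − 0 = 1
  ¬¬(¬((y ∨ ¬z) ⊃ (¬z ⊃ ((¬x ∧ ¬x) ∧ ¬x))) ∧ ¬z): Łukasiewicz ¬ gives 1 − 1 = 0
  Łukasiewicz value = 0
Difference: 0 − 0 = 0.00

0.00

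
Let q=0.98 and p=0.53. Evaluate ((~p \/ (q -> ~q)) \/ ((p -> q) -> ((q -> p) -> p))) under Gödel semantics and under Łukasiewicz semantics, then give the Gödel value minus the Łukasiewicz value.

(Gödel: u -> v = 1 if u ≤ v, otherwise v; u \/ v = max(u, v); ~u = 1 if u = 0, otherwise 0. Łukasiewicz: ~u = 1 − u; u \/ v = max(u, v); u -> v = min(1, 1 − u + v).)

0.02

Gödel evaluation:
  ~p: Gödel ¬ of 0.53 = 0 (operand ≠ 0)
  ~q: Gödel ¬ of 0.98 = 0 (operand ≠ 0)
  (q -> ~q): 0.98 > 0, so result = 0
  (~p \/ (q -> ~q)) = max(0, 0) = 0
  (p -> q): 0.53 ≤ 0.98, so result = 1
  (q -> p): 0.98 > 0.53, so result = 0.53
  ((q -> p) -> p): 0.53 ≤ 0.53, so result = 1
  ((p -> q) -> ((q -> p) -> p)): 1 ≤ 1, so result = 1
  ((~p \/ (q -> ~q)) \/ ((p -> q) -> ((q -> p) -> p))) = max(0, 1) = 1
  Gödel value = 1
Łukasiewicz evaluation:
  ~p: Łukasiewicz ¬ gives 1 − 0.53 = 0.47
  ~q: Łukasiewicz ¬ gives 1 − 0.98 = 0.02
  (q -> ~q): min(1, 1 − 0.98 + 0.02) = 0.04
  (~p \/ (q -> ~q)) = max(0.47, 0.04) = 0.47
  (p -> q): min(1, 1 − 0.53 + 0.98) = 1
  (q -> p): min(1, 1 − 0.98 + 0.53) = 0.55
  ((q -> p) -> p): min(1, 1 − 0.55 + 0.53) = 0.98
  ((p -> q) -> ((q -> p) -> p)): min(1, 1 − 1 + 0.98) = 0.98
  ((~p \/ (q -> ~q)) \/ ((p -> q) -> ((q -> p) -> p))) = max(0.47, 0.98) = 0.98
  Łukasiewicz value = 0.98
Difference: 1 − 0.98 = 0.02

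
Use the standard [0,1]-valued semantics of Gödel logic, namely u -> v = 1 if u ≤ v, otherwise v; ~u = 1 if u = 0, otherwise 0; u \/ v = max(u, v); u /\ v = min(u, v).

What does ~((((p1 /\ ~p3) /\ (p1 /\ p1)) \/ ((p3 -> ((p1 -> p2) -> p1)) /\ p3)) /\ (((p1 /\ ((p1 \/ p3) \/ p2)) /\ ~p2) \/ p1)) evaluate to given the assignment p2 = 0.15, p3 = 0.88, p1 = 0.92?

~p3: Gödel ¬ of 0.88 = 0 (operand ≠ 0)
(p1 /\ ~p3) = min(0.92, 0) = 0
(p1 /\ p1) = min(0.92, 0.92) = 0.92
((p1 /\ ~p3) /\ (p1 /\ p1)) = min(0, 0.92) = 0
(p1 -> p2): 0.92 > 0.15, so result = 0.15
((p1 -> p2) -> p1): 0.15 ≤ 0.92, so result = 1
(p3 -> ((p1 -> p2) -> p1)): 0.88 ≤ 1, so result = 1
((p3 -> ((p1 -> p2) -> p1)) /\ p3) = min(1, 0.88) = 0.88
(((p1 /\ ~p3) /\ (p1 /\ p1)) \/ ((p3 -> ((p1 -> p2) -> p1)) /\ p3)) = max(0, 0.88) = 0.88
(p1 \/ p3) = max(0.92, 0.88) = 0.92
((p1 \/ p3) \/ p2) = max(0.92, 0.15) = 0.92
(p1 /\ ((p1 \/ p3) \/ p2)) = min(0.92, 0.92) = 0.92
~p2: Gödel ¬ of 0.15 = 0 (operand ≠ 0)
((p1 /\ ((p1 \/ p3) \/ p2)) /\ ~p2) = min(0.92, 0) = 0
(((p1 /\ ((p1 \/ p3) \/ p2)) /\ ~p2) \/ p1) = max(0, 0.92) = 0.92
((((p1 /\ ~p3) /\ (p1 /\ p1)) \/ ((p3 -> ((p1 -> p2) -> p1)) /\ p3)) /\ (((p1 /\ ((p1 \/ p3) \/ p2)) /\ ~p2) \/ p1)) = min(0.88, 0.92) = 0.88
~((((p1 /\ ~p3) /\ (p1 /\ p1)) \/ ((p3 -> ((p1 -> p2) -> p1)) /\ p3)) /\ (((p1 /\ ((p1 \/ p3) \/ p2)) /\ ~p2) \/ p1)): Gödel ¬ of 0.88 = 0 (operand ≠ 0)

0.00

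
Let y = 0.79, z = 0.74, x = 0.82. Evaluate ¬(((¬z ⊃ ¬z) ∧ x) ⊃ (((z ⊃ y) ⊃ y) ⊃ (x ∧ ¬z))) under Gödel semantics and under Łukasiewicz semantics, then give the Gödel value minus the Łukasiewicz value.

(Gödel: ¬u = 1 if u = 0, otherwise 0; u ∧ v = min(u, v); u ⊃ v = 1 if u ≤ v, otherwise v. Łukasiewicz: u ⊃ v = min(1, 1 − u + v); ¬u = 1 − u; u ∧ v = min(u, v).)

Gödel evaluation:
  ¬z: Gödel ¬ of 0.74 = 0 (operand ≠ 0)
  ¬z: Gödel ¬ of 0.74 = 0 (operand ≠ 0)
  (¬z ⊃ ¬z): 0 ≤ 0, so result = 1
  ((¬z ⊃ ¬z) ∧ x) = min(1, 0.82) = 0.82
  (z ⊃ y): 0.74 ≤ 0.79, so result = 1
  ((z ⊃ y) ⊃ y): 1 > 0.79, so result = 0.79
  ¬z: Gödel ¬ of 0.74 = 0 (operand ≠ 0)
  (x ∧ ¬z) = min(0.82, 0) = 0
  (((z ⊃ y) ⊃ y) ⊃ (x ∧ ¬z)): 0.79 > 0, so result = 0
  (((¬z ⊃ ¬z) ∧ x) ⊃ (((z ⊃ y) ⊃ y) ⊃ (x ∧ ¬z))): 0.82 > 0, so result = 0
  ¬(((¬z ⊃ ¬z) ∧ x) ⊃ (((z ⊃ y) ⊃ y) ⊃ (x ∧ ¬z))): Gödel ¬ of 0 = 1 (operand is 0)
  Gödel value = 1
Łukasiewicz evaluation:
  ¬z: Łukasiewicz ¬ gives 1 − 0.74 = 0.26
  ¬z: Łukasiewicz ¬ gives 1 − 0.74 = 0.26
  (¬z ⊃ ¬z): min(1, 1 − 0.26 + 0.26) = 1
  ((¬z ⊃ ¬z) ∧ x) = min(1, 0.82) = 0.82
  (z ⊃ y): min(1, 1 − 0.74 + 0.79) = 1
  ((z ⊃ y) ⊃ y): min(1, 1 − 1 + 0.79) = 0.79
  ¬z: Łukasiewicz ¬ gives 1 − 0.74 = 0.26
  (x ∧ ¬z) = min(0.82, 0.26) = 0.26
  (((z ⊃ y) ⊃ y) ⊃ (x ∧ ¬z)): min(1, 1 − 0.79 + 0.26) = 0.47
  (((¬z ⊃ ¬z) ∧ x) ⊃ (((z ⊃ y) ⊃ y) ⊃ (x ∧ ¬z))): min(1, 1 − 0.82 + 0.47) = 0.65
  ¬(((¬z ⊃ ¬z) ∧ x) ⊃ (((z ⊃ y) ⊃ y) ⊃ (x ∧ ¬z))): Łukasiewicz ¬ gives 1 − 0.65 = 0.35
  Łukasiewicz value = 0.35
Difference: 1 − 0.35 = 0.65

0.65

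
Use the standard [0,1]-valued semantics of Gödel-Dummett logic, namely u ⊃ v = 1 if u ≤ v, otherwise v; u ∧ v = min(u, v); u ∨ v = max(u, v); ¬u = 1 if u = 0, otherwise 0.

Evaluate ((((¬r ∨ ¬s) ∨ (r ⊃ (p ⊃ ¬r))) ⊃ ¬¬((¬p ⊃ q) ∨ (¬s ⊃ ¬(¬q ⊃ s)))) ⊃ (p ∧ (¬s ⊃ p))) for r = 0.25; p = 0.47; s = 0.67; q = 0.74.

¬r: Gödel ¬ of 0.25 = 0 (operand ≠ 0)
¬s: Gödel ¬ of 0.67 = 0 (operand ≠ 0)
(¬r ∨ ¬s) = max(0, 0) = 0
¬r: Gödel ¬ of 0.25 = 0 (operand ≠ 0)
(p ⊃ ¬r): 0.47 > 0, so result = 0
(r ⊃ (p ⊃ ¬r)): 0.25 > 0, so result = 0
((¬r ∨ ¬s) ∨ (r ⊃ (p ⊃ ¬r))) = max(0, 0) = 0
¬p: Gödel ¬ of 0.47 = 0 (operand ≠ 0)
(¬p ⊃ q): 0 ≤ 0.74, so result = 1
¬s: Gödel ¬ of 0.67 = 0 (operand ≠ 0)
¬q: Gödel ¬ of 0.74 = 0 (operand ≠ 0)
(¬q ⊃ s): 0 ≤ 0.67, so result = 1
¬(¬q ⊃ s): Gödel ¬ of 1 = 0 (operand ≠ 0)
(¬s ⊃ ¬(¬q ⊃ s)): 0 ≤ 0, so result = 1
((¬p ⊃ q) ∨ (¬s ⊃ ¬(¬q ⊃ s))) = max(1, 1) = 1
¬((¬p ⊃ q) ∨ (¬s ⊃ ¬(¬q ⊃ s))): Gödel ¬ of 1 = 0 (operand ≠ 0)
¬¬((¬p ⊃ q) ∨ (¬s ⊃ ¬(¬q ⊃ s))): Gödel ¬ of 0 = 1 (operand is 0)
(((¬r ∨ ¬s) ∨ (r ⊃ (p ⊃ ¬r))) ⊃ ¬¬((¬p ⊃ q) ∨ (¬s ⊃ ¬(¬q ⊃ s)))): 0 ≤ 1, so result = 1
¬s: Gödel ¬ of 0.67 = 0 (operand ≠ 0)
(¬s ⊃ p): 0 ≤ 0.47, so result = 1
(p ∧ (¬s ⊃ p)) = min(0.47, 1) = 0.47
((((¬r ∨ ¬s) ∨ (r ⊃ (p ⊃ ¬r))) ⊃ ¬¬((¬p ⊃ q) ∨ (¬s ⊃ ¬(¬q ⊃ s)))) ⊃ (p ∧ (¬s ⊃ p))): 1 > 0.47, so result = 0.47

0.47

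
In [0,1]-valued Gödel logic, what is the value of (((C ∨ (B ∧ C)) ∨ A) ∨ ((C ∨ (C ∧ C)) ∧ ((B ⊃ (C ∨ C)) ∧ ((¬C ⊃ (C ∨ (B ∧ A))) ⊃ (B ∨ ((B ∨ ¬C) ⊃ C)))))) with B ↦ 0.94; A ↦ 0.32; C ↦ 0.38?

0.38

(B ∧ C) = min(0.94, 0.38) = 0.38
(C ∨ (B ∧ C)) = max(0.38, 0.38) = 0.38
((C ∨ (B ∧ C)) ∨ A) = max(0.38, 0.32) = 0.38
(C ∧ C) = min(0.38, 0.38) = 0.38
(C ∨ (C ∧ C)) = max(0.38, 0.38) = 0.38
(C ∨ C) = max(0.38, 0.38) = 0.38
(B ⊃ (C ∨ C)): 0.94 > 0.38, so result = 0.38
¬C: Gödel ¬ of 0.38 = 0 (operand ≠ 0)
(B ∧ A) = min(0.94, 0.32) = 0.32
(C ∨ (B ∧ A)) = max(0.38, 0.32) = 0.38
(¬C ⊃ (C ∨ (B ∧ A))): 0 ≤ 0.38, so result = 1
¬C: Gödel ¬ of 0.38 = 0 (operand ≠ 0)
(B ∨ ¬C) = max(0.94, 0) = 0.94
((B ∨ ¬C) ⊃ C): 0.94 > 0.38, so result = 0.38
(B ∨ ((B ∨ ¬C) ⊃ C)) = max(0.94, 0.38) = 0.94
((¬C ⊃ (C ∨ (B ∧ A))) ⊃ (B ∨ ((B ∨ ¬C) ⊃ C))): 1 > 0.94, so result = 0.94
((B ⊃ (C ∨ C)) ∧ ((¬C ⊃ (C ∨ (B ∧ A))) ⊃ (B ∨ ((B ∨ ¬C) ⊃ C)))) = min(0.38, 0.94) = 0.38
((C ∨ (C ∧ C)) ∧ ((B ⊃ (C ∨ C)) ∧ ((¬C ⊃ (C ∨ (B ∧ A))) ⊃ (B ∨ ((B ∨ ¬C) ⊃ C))))) = min(0.38, 0.38) = 0.38
(((C ∨ (B ∧ C)) ∨ A) ∨ ((C ∨ (C ∧ C)) ∧ ((B ⊃ (C ∨ C)) ∧ ((¬C ⊃ (C ∨ (B ∧ A))) ⊃ (B ∨ ((B ∨ ¬C) ⊃ C)))))) = max(0.38, 0.38) = 0.38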